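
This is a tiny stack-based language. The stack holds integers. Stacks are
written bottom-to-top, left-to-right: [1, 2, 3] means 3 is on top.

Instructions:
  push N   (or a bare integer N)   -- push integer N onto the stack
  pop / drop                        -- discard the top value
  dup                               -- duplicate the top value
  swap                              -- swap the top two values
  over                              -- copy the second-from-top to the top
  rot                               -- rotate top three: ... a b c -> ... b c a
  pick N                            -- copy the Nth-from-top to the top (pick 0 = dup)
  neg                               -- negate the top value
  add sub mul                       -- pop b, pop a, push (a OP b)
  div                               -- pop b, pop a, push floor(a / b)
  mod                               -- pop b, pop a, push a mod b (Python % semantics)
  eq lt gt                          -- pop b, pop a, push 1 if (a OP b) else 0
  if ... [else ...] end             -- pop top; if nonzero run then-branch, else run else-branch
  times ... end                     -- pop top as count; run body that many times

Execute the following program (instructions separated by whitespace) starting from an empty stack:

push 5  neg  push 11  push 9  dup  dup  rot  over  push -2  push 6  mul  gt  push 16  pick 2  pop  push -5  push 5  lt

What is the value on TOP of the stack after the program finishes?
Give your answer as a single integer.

Answer: 1

Derivation:
After 'push 5': [5]
After 'neg': [-5]
After 'push 11': [-5, 11]
After 'push 9': [-5, 11, 9]
After 'dup': [-5, 11, 9, 9]
After 'dup': [-5, 11, 9, 9, 9]
After 'rot': [-5, 11, 9, 9, 9]
After 'over': [-5, 11, 9, 9, 9, 9]
After 'push -2': [-5, 11, 9, 9, 9, 9, -2]
After 'push 6': [-5, 11, 9, 9, 9, 9, -2, 6]
After 'mul': [-5, 11, 9, 9, 9, 9, -12]
After 'gt': [-5, 11, 9, 9, 9, 1]
After 'push 16': [-5, 11, 9, 9, 9, 1, 16]
After 'pick 2': [-5, 11, 9, 9, 9, 1, 16, 9]
After 'pop': [-5, 11, 9, 9, 9, 1, 16]
After 'push -5': [-5, 11, 9, 9, 9, 1, 16, -5]
After 'push 5': [-5, 11, 9, 9, 9, 1, 16, -5, 5]
After 'lt': [-5, 11, 9, 9, 9, 1, 16, 1]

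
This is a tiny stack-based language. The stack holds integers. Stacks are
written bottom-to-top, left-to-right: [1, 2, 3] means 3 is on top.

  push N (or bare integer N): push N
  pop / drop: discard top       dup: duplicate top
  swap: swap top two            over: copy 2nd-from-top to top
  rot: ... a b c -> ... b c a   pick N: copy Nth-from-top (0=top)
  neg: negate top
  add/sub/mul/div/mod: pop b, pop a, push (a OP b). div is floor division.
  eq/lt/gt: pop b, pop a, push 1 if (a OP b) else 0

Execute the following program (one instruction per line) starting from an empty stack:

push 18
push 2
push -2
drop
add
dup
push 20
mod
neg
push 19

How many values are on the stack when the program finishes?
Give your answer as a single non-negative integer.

After 'push 18': stack = [18] (depth 1)
After 'push 2': stack = [18, 2] (depth 2)
After 'push -2': stack = [18, 2, -2] (depth 3)
After 'drop': stack = [18, 2] (depth 2)
After 'add': stack = [20] (depth 1)
After 'dup': stack = [20, 20] (depth 2)
After 'push 20': stack = [20, 20, 20] (depth 3)
After 'mod': stack = [20, 0] (depth 2)
After 'neg': stack = [20, 0] (depth 2)
After 'push 19': stack = [20, 0, 19] (depth 3)

Answer: 3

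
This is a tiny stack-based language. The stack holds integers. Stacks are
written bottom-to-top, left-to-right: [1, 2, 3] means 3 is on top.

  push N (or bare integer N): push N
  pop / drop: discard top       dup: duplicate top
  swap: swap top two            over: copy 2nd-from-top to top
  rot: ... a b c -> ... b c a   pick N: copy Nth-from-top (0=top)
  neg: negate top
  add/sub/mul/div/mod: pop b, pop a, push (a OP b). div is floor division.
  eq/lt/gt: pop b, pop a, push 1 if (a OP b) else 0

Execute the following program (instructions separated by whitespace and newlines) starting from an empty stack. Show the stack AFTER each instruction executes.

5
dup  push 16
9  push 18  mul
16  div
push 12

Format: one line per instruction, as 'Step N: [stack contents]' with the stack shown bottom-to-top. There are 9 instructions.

Step 1: [5]
Step 2: [5, 5]
Step 3: [5, 5, 16]
Step 4: [5, 5, 16, 9]
Step 5: [5, 5, 16, 9, 18]
Step 6: [5, 5, 16, 162]
Step 7: [5, 5, 16, 162, 16]
Step 8: [5, 5, 16, 10]
Step 9: [5, 5, 16, 10, 12]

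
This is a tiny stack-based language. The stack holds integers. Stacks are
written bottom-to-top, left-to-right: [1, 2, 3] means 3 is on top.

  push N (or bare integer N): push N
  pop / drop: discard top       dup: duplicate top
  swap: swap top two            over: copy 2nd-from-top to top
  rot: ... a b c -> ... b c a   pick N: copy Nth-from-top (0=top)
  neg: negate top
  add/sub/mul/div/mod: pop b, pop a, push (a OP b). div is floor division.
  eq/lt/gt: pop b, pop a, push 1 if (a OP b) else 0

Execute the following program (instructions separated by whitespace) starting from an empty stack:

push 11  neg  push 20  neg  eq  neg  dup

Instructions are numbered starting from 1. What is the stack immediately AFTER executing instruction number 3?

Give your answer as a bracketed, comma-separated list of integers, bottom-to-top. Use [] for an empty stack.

Step 1 ('push 11'): [11]
Step 2 ('neg'): [-11]
Step 3 ('push 20'): [-11, 20]

Answer: [-11, 20]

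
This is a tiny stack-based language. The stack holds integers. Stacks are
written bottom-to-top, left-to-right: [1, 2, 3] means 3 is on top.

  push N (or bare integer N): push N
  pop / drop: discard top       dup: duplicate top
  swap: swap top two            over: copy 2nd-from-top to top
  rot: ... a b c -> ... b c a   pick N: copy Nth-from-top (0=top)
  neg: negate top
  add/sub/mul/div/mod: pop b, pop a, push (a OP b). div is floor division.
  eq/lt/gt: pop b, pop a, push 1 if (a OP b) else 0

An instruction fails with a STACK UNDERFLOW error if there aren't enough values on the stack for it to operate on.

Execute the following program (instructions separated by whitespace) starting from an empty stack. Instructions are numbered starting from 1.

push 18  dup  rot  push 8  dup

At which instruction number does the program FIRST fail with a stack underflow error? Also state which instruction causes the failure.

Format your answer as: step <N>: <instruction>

Step 1 ('push 18'): stack = [18], depth = 1
Step 2 ('dup'): stack = [18, 18], depth = 2
Step 3 ('rot'): needs 3 value(s) but depth is 2 — STACK UNDERFLOW

Answer: step 3: rot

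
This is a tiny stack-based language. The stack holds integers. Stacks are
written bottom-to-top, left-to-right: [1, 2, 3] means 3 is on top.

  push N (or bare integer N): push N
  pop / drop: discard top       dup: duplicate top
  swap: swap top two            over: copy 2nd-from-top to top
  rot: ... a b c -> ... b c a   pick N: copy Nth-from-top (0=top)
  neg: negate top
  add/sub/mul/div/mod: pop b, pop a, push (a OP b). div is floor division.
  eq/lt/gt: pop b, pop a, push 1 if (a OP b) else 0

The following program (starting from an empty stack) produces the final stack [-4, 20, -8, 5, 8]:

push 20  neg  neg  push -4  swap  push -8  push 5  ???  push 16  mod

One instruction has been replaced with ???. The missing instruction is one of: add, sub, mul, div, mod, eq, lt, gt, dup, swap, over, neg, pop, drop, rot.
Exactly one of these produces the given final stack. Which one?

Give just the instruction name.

Stack before ???: [-4, 20, -8, 5]
Stack after ???:  [-4, 20, -8, 5, -8]
The instruction that transforms [-4, 20, -8, 5] -> [-4, 20, -8, 5, -8] is: over

Answer: over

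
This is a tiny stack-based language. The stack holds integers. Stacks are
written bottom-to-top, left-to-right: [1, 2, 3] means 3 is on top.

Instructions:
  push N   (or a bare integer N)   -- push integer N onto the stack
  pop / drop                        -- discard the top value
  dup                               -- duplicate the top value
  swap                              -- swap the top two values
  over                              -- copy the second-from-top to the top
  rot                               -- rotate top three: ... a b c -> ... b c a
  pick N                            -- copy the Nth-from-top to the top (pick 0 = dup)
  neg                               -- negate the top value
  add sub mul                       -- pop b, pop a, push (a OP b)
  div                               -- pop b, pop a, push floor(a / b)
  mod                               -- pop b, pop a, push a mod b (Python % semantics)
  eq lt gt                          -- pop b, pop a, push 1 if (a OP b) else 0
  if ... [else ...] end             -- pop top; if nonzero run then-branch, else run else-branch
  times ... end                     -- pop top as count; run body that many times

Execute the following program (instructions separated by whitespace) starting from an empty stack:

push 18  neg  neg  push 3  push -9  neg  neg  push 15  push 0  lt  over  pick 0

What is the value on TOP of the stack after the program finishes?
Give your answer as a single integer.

After 'push 18': [18]
After 'neg': [-18]
After 'neg': [18]
After 'push 3': [18, 3]
After 'push -9': [18, 3, -9]
After 'neg': [18, 3, 9]
After 'neg': [18, 3, -9]
After 'push 15': [18, 3, -9, 15]
After 'push 0': [18, 3, -9, 15, 0]
After 'lt': [18, 3, -9, 0]
After 'over': [18, 3, -9, 0, -9]
After 'pick 0': [18, 3, -9, 0, -9, -9]

Answer: -9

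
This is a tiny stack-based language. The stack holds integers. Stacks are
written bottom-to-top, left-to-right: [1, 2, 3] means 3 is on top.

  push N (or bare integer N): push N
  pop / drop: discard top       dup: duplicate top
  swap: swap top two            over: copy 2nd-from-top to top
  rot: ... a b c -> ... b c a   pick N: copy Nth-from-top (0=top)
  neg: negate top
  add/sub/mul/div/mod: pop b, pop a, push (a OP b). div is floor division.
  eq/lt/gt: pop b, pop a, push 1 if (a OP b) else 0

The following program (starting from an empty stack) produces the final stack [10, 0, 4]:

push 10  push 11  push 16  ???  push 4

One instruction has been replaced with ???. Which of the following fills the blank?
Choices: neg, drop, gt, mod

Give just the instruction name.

Stack before ???: [10, 11, 16]
Stack after ???:  [10, 0]
Checking each choice:
  neg: produces [10, 11, -16, 4]
  drop: produces [10, 11, 4]
  gt: MATCH
  mod: produces [10, 11, 4]


Answer: gt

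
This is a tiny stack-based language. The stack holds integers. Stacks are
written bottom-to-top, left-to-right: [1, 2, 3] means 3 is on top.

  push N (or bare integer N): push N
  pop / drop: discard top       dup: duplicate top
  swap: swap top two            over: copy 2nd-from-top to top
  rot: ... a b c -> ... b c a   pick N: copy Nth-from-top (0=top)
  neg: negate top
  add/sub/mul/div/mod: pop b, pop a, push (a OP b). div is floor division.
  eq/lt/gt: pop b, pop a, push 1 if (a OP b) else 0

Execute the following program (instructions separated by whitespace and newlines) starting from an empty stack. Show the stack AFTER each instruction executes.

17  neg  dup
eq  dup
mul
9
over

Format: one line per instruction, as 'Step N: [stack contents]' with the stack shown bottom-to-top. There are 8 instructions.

Step 1: [17]
Step 2: [-17]
Step 3: [-17, -17]
Step 4: [1]
Step 5: [1, 1]
Step 6: [1]
Step 7: [1, 9]
Step 8: [1, 9, 1]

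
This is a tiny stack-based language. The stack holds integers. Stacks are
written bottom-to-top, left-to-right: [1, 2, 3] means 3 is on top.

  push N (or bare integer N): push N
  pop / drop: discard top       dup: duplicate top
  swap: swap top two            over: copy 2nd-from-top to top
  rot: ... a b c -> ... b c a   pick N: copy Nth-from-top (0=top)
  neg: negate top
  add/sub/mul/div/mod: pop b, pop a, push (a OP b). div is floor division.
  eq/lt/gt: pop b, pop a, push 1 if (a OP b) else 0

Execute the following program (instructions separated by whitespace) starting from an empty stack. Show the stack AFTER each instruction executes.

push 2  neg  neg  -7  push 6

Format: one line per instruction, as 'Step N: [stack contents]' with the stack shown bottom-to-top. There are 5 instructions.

Step 1: [2]
Step 2: [-2]
Step 3: [2]
Step 4: [2, -7]
Step 5: [2, -7, 6]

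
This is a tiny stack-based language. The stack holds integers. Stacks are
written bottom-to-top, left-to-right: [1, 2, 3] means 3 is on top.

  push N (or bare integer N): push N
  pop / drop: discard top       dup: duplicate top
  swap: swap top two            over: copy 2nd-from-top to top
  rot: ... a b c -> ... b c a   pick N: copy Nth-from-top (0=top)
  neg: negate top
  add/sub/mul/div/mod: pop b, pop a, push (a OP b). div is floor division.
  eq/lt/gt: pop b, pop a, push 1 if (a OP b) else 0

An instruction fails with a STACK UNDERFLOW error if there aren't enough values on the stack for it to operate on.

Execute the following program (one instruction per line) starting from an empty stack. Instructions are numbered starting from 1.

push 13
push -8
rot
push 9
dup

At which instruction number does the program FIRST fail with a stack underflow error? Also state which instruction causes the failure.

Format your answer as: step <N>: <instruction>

Answer: step 3: rot

Derivation:
Step 1 ('push 13'): stack = [13], depth = 1
Step 2 ('push -8'): stack = [13, -8], depth = 2
Step 3 ('rot'): needs 3 value(s) but depth is 2 — STACK UNDERFLOW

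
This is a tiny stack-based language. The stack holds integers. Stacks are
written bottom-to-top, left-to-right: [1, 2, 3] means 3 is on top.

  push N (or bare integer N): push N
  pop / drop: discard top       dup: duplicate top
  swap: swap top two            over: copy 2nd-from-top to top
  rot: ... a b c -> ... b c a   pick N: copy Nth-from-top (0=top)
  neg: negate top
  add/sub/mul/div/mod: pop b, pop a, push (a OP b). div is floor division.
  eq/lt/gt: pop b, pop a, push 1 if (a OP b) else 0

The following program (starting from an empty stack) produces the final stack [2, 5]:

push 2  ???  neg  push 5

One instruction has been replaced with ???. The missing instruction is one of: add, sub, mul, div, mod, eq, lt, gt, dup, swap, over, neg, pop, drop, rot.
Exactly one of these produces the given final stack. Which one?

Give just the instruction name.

Answer: neg

Derivation:
Stack before ???: [2]
Stack after ???:  [-2]
The instruction that transforms [2] -> [-2] is: neg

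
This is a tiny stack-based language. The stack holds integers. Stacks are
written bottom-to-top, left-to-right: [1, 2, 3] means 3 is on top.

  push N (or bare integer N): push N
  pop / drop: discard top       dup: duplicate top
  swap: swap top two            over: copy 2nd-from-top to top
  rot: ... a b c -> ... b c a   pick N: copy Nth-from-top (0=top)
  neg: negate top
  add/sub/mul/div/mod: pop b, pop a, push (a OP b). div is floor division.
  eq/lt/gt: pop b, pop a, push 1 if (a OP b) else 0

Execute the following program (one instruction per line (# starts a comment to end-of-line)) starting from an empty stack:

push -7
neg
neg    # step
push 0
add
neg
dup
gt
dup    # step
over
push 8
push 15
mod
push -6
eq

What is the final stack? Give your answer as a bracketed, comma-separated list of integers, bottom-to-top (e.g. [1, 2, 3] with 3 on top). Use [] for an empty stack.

After 'push -7': [-7]
After 'neg': [7]
After 'neg': [-7]
After 'push 0': [-7, 0]
After 'add': [-7]
After 'neg': [7]
After 'dup': [7, 7]
After 'gt': [0]
After 'dup': [0, 0]
After 'over': [0, 0, 0]
After 'push 8': [0, 0, 0, 8]
After 'push 15': [0, 0, 0, 8, 15]
After 'mod': [0, 0, 0, 8]
After 'push -6': [0, 0, 0, 8, -6]
After 'eq': [0, 0, 0, 0]

Answer: [0, 0, 0, 0]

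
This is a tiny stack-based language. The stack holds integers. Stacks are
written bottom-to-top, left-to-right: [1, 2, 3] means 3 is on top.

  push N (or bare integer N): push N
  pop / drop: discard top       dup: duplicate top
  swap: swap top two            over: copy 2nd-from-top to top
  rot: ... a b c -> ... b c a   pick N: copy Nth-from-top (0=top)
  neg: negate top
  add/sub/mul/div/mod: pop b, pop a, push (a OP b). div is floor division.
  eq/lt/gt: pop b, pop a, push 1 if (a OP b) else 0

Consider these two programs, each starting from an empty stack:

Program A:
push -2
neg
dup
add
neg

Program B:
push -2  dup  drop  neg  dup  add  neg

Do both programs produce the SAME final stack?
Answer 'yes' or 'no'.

Program A trace:
  After 'push -2': [-2]
  After 'neg': [2]
  After 'dup': [2, 2]
  After 'add': [4]
  After 'neg': [-4]
Program A final stack: [-4]

Program B trace:
  After 'push -2': [-2]
  After 'dup': [-2, -2]
  After 'drop': [-2]
  After 'neg': [2]
  After 'dup': [2, 2]
  After 'add': [4]
  After 'neg': [-4]
Program B final stack: [-4]
Same: yes

Answer: yes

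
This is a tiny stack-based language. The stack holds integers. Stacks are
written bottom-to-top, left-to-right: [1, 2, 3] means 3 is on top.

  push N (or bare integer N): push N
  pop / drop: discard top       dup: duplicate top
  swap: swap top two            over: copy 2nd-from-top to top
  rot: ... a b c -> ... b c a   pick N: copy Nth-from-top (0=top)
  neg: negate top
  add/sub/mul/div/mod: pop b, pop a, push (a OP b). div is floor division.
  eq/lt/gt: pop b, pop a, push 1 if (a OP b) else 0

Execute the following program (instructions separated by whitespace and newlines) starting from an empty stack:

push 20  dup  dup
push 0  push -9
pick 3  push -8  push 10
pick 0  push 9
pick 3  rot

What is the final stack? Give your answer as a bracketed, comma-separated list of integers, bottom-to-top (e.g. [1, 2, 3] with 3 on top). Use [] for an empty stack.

After 'push 20': [20]
After 'dup': [20, 20]
After 'dup': [20, 20, 20]
After 'push 0': [20, 20, 20, 0]
After 'push -9': [20, 20, 20, 0, -9]
After 'pick 3': [20, 20, 20, 0, -9, 20]
After 'push -8': [20, 20, 20, 0, -9, 20, -8]
After 'push 10': [20, 20, 20, 0, -9, 20, -8, 10]
After 'pick 0': [20, 20, 20, 0, -9, 20, -8, 10, 10]
After 'push 9': [20, 20, 20, 0, -9, 20, -8, 10, 10, 9]
After 'pick 3': [20, 20, 20, 0, -9, 20, -8, 10, 10, 9, -8]
After 'rot': [20, 20, 20, 0, -9, 20, -8, 10, 9, -8, 10]

Answer: [20, 20, 20, 0, -9, 20, -8, 10, 9, -8, 10]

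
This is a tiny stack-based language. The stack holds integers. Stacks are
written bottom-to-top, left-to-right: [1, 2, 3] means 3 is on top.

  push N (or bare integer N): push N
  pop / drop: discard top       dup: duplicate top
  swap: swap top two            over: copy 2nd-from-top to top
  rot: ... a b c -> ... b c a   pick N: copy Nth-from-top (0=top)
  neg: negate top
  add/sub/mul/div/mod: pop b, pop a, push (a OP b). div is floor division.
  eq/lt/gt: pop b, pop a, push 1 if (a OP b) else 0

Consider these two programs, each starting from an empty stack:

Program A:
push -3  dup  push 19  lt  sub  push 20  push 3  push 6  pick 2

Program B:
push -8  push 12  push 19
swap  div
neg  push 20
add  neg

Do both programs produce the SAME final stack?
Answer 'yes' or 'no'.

Answer: no

Derivation:
Program A trace:
  After 'push -3': [-3]
  After 'dup': [-3, -3]
  After 'push 19': [-3, -3, 19]
  After 'lt': [-3, 1]
  After 'sub': [-4]
  After 'push 20': [-4, 20]
  After 'push 3': [-4, 20, 3]
  After 'push 6': [-4, 20, 3, 6]
  After 'pick 2': [-4, 20, 3, 6, 20]
Program A final stack: [-4, 20, 3, 6, 20]

Program B trace:
  After 'push -8': [-8]
  After 'push 12': [-8, 12]
  After 'push 19': [-8, 12, 19]
  After 'swap': [-8, 19, 12]
  After 'div': [-8, 1]
  After 'neg': [-8, -1]
  After 'push 20': [-8, -1, 20]
  After 'add': [-8, 19]
  After 'neg': [-8, -19]
Program B final stack: [-8, -19]
Same: no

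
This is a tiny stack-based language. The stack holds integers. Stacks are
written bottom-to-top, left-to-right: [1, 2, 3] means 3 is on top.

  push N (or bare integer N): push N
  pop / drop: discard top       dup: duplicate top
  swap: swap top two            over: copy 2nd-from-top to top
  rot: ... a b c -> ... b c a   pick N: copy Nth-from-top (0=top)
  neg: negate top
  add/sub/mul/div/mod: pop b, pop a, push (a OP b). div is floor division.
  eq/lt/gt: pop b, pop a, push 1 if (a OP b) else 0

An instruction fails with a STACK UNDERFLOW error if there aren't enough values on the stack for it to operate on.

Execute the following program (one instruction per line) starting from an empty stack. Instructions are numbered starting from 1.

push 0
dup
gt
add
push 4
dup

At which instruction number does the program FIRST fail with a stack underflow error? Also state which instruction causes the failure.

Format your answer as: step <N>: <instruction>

Step 1 ('push 0'): stack = [0], depth = 1
Step 2 ('dup'): stack = [0, 0], depth = 2
Step 3 ('gt'): stack = [0], depth = 1
Step 4 ('add'): needs 2 value(s) but depth is 1 — STACK UNDERFLOW

Answer: step 4: add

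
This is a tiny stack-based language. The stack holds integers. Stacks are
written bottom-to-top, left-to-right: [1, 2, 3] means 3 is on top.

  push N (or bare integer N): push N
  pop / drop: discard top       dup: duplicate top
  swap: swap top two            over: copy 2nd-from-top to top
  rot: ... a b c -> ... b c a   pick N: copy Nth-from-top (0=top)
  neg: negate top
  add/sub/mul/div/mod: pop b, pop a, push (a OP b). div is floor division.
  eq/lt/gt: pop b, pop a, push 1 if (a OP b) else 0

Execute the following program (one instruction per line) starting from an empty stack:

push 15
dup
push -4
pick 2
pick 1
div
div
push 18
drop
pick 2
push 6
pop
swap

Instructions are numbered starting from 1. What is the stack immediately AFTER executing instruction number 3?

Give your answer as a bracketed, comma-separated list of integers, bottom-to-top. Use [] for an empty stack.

Step 1 ('push 15'): [15]
Step 2 ('dup'): [15, 15]
Step 3 ('push -4'): [15, 15, -4]

Answer: [15, 15, -4]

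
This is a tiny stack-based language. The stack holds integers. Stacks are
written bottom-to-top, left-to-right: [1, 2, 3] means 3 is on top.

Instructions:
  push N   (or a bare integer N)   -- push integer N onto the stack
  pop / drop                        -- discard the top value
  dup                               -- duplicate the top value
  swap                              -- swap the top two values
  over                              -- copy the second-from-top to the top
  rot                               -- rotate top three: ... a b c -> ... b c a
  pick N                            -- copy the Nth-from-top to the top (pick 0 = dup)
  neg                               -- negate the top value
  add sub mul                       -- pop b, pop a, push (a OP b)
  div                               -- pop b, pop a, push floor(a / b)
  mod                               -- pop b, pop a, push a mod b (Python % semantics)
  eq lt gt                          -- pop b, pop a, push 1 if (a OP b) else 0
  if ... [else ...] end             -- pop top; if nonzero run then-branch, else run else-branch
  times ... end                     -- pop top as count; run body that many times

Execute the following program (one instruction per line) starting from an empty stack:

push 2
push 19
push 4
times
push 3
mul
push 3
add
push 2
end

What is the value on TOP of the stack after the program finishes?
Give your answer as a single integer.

After 'push 2': [2]
After 'push 19': [2, 19]
After 'push 4': [2, 19, 4]
After 'times': [2, 19]
After 'push 3': [2, 19, 3]
After 'mul': [2, 57]
After 'push 3': [2, 57, 3]
After 'add': [2, 60]
After 'push 2': [2, 60, 2]
After 'push 3': [2, 60, 2, 3]
  ...
After 'push 3': [2, 60, 9, 2, 3]
After 'mul': [2, 60, 9, 6]
After 'push 3': [2, 60, 9, 6, 3]
After 'add': [2, 60, 9, 9]
After 'push 2': [2, 60, 9, 9, 2]
After 'push 3': [2, 60, 9, 9, 2, 3]
After 'mul': [2, 60, 9, 9, 6]
After 'push 3': [2, 60, 9, 9, 6, 3]
After 'add': [2, 60, 9, 9, 9]
After 'push 2': [2, 60, 9, 9, 9, 2]

Answer: 2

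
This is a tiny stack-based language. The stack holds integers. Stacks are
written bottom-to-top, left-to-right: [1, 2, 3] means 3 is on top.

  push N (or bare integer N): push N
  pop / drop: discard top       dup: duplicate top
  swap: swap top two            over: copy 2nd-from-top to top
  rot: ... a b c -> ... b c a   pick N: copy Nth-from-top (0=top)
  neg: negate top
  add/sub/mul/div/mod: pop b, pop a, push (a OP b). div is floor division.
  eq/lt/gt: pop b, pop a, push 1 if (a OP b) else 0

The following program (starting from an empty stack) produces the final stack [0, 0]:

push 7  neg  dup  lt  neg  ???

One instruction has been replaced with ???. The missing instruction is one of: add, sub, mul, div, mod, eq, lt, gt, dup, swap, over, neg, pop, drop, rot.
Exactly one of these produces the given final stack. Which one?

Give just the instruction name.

Answer: dup

Derivation:
Stack before ???: [0]
Stack after ???:  [0, 0]
The instruction that transforms [0] -> [0, 0] is: dup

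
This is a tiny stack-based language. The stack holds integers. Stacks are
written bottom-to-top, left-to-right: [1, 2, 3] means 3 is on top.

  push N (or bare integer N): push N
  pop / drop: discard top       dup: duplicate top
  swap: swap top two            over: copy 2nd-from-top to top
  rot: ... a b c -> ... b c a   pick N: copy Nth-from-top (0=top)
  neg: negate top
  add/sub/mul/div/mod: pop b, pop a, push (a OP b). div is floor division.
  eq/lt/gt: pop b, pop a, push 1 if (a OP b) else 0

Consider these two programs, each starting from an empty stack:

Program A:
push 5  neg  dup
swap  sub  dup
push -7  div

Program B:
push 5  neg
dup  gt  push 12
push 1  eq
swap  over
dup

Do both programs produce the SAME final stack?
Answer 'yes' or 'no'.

Program A trace:
  After 'push 5': [5]
  After 'neg': [-5]
  After 'dup': [-5, -5]
  After 'swap': [-5, -5]
  After 'sub': [0]
  After 'dup': [0, 0]
  After 'push -7': [0, 0, -7]
  After 'div': [0, 0]
Program A final stack: [0, 0]

Program B trace:
  After 'push 5': [5]
  After 'neg': [-5]
  After 'dup': [-5, -5]
  After 'gt': [0]
  After 'push 12': [0, 12]
  After 'push 1': [0, 12, 1]
  After 'eq': [0, 0]
  After 'swap': [0, 0]
  After 'over': [0, 0, 0]
  After 'dup': [0, 0, 0, 0]
Program B final stack: [0, 0, 0, 0]
Same: no

Answer: no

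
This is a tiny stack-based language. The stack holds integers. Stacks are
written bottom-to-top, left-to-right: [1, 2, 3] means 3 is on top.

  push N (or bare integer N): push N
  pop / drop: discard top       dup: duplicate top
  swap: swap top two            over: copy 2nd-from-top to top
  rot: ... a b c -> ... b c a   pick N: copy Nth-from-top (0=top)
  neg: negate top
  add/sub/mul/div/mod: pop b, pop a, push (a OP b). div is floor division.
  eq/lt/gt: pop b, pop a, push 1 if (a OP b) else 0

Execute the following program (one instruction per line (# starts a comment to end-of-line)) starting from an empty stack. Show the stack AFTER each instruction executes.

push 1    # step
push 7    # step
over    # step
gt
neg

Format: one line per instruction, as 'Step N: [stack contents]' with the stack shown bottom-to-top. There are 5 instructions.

Step 1: [1]
Step 2: [1, 7]
Step 3: [1, 7, 1]
Step 4: [1, 1]
Step 5: [1, -1]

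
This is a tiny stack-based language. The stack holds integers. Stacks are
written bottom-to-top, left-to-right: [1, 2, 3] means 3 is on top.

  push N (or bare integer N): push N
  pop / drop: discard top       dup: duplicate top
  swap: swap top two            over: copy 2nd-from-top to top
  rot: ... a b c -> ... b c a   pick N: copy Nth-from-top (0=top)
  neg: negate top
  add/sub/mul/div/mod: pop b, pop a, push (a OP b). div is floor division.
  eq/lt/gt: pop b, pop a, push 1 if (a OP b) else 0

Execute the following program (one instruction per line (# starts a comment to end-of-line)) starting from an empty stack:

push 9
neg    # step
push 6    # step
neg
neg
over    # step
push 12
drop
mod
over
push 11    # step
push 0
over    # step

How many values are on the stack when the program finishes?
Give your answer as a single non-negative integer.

After 'push 9': stack = [9] (depth 1)
After 'neg': stack = [-9] (depth 1)
After 'push 6': stack = [-9, 6] (depth 2)
After 'neg': stack = [-9, -6] (depth 2)
After 'neg': stack = [-9, 6] (depth 2)
After 'over': stack = [-9, 6, -9] (depth 3)
After 'push 12': stack = [-9, 6, -9, 12] (depth 4)
After 'drop': stack = [-9, 6, -9] (depth 3)
After 'mod': stack = [-9, -3] (depth 2)
After 'over': stack = [-9, -3, -9] (depth 3)
After 'push 11': stack = [-9, -3, -9, 11] (depth 4)
After 'push 0': stack = [-9, -3, -9, 11, 0] (depth 5)
After 'over': stack = [-9, -3, -9, 11, 0, 11] (depth 6)

Answer: 6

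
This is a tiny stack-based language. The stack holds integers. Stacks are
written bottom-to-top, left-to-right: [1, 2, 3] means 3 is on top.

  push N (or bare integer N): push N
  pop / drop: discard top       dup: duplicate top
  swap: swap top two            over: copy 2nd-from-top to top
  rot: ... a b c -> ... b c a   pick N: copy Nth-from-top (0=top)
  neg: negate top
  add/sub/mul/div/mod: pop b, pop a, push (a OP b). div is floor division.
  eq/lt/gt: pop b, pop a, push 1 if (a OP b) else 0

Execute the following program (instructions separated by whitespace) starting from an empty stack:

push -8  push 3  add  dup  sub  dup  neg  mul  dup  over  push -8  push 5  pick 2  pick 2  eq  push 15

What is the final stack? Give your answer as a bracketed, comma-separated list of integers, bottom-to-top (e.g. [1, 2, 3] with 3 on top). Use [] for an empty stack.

After 'push -8': [-8]
After 'push 3': [-8, 3]
After 'add': [-5]
After 'dup': [-5, -5]
After 'sub': [0]
After 'dup': [0, 0]
After 'neg': [0, 0]
After 'mul': [0]
After 'dup': [0, 0]
After 'over': [0, 0, 0]
After 'push -8': [0, 0, 0, -8]
After 'push 5': [0, 0, 0, -8, 5]
After 'pick 2': [0, 0, 0, -8, 5, 0]
After 'pick 2': [0, 0, 0, -8, 5, 0, -8]
After 'eq': [0, 0, 0, -8, 5, 0]
After 'push 15': [0, 0, 0, -8, 5, 0, 15]

Answer: [0, 0, 0, -8, 5, 0, 15]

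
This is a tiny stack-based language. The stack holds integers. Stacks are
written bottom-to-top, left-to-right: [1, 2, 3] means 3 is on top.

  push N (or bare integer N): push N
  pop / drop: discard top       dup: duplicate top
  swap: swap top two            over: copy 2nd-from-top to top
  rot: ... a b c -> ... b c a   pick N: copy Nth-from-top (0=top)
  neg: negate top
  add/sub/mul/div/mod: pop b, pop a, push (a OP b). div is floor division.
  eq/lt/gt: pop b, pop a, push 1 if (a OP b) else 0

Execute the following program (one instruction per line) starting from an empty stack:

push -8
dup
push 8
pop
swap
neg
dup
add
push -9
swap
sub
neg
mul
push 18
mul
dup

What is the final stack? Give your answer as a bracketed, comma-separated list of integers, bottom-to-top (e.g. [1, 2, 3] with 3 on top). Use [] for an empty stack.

Answer: [-3600, -3600]

Derivation:
After 'push -8': [-8]
After 'dup': [-8, -8]
After 'push 8': [-8, -8, 8]
After 'pop': [-8, -8]
After 'swap': [-8, -8]
After 'neg': [-8, 8]
After 'dup': [-8, 8, 8]
After 'add': [-8, 16]
After 'push -9': [-8, 16, -9]
After 'swap': [-8, -9, 16]
After 'sub': [-8, -25]
After 'neg': [-8, 25]
After 'mul': [-200]
After 'push 18': [-200, 18]
After 'mul': [-3600]
After 'dup': [-3600, -3600]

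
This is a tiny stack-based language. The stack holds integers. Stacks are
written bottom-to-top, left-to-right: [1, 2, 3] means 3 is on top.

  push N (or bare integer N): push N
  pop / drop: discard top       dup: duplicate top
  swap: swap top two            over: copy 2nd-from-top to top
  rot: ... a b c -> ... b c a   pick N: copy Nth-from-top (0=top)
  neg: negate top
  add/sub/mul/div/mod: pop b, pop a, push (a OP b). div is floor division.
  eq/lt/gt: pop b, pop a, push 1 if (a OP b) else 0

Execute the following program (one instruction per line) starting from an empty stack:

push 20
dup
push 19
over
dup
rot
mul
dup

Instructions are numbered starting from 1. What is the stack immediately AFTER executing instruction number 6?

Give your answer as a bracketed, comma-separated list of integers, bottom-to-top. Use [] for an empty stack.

Step 1 ('push 20'): [20]
Step 2 ('dup'): [20, 20]
Step 3 ('push 19'): [20, 20, 19]
Step 4 ('over'): [20, 20, 19, 20]
Step 5 ('dup'): [20, 20, 19, 20, 20]
Step 6 ('rot'): [20, 20, 20, 20, 19]

Answer: [20, 20, 20, 20, 19]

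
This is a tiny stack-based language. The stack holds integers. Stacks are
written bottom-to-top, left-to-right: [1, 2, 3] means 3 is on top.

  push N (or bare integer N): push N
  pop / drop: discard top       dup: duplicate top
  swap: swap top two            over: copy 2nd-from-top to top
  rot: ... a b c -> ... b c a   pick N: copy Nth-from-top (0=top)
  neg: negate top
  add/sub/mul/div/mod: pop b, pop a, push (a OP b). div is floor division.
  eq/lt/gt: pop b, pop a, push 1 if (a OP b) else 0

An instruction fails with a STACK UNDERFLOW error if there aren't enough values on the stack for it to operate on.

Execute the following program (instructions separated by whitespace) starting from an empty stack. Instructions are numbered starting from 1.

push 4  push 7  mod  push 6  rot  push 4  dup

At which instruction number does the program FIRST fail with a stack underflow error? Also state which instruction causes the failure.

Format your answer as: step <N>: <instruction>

Step 1 ('push 4'): stack = [4], depth = 1
Step 2 ('push 7'): stack = [4, 7], depth = 2
Step 3 ('mod'): stack = [4], depth = 1
Step 4 ('push 6'): stack = [4, 6], depth = 2
Step 5 ('rot'): needs 3 value(s) but depth is 2 — STACK UNDERFLOW

Answer: step 5: rot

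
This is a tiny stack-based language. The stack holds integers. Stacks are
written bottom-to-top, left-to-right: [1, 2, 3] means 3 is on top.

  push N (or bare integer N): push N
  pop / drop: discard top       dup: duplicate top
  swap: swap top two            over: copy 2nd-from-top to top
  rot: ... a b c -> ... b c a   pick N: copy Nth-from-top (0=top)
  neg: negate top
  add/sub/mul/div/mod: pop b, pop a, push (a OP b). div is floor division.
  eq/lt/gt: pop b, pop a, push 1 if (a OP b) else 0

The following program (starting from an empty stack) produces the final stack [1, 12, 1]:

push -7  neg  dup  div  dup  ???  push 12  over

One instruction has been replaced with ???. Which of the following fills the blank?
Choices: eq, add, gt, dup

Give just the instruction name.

Answer: eq

Derivation:
Stack before ???: [1, 1]
Stack after ???:  [1]
Checking each choice:
  eq: MATCH
  add: produces [2, 12, 2]
  gt: produces [0, 12, 0]
  dup: produces [1, 1, 1, 12, 1]


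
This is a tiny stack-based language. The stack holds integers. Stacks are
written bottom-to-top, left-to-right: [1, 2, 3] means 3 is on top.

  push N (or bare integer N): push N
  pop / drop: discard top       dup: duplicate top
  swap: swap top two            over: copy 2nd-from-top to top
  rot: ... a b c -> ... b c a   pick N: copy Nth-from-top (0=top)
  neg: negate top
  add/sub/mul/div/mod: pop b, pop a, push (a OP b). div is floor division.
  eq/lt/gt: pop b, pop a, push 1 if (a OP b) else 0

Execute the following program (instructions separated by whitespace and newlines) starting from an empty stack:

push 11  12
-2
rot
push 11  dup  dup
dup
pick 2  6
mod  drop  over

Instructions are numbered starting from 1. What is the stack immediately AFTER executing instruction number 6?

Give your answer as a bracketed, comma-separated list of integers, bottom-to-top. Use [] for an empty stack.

Answer: [12, -2, 11, 11, 11]

Derivation:
Step 1 ('push 11'): [11]
Step 2 ('12'): [11, 12]
Step 3 ('-2'): [11, 12, -2]
Step 4 ('rot'): [12, -2, 11]
Step 5 ('push 11'): [12, -2, 11, 11]
Step 6 ('dup'): [12, -2, 11, 11, 11]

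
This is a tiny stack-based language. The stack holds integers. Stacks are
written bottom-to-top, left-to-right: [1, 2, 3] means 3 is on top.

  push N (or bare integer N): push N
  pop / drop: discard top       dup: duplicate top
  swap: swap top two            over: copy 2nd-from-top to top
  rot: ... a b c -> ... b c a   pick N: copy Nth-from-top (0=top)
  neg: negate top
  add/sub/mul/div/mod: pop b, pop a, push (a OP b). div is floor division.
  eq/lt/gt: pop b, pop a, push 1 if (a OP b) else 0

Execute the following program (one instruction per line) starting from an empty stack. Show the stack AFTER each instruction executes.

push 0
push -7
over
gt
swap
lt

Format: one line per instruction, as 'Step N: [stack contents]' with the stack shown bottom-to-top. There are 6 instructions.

Step 1: [0]
Step 2: [0, -7]
Step 3: [0, -7, 0]
Step 4: [0, 0]
Step 5: [0, 0]
Step 6: [0]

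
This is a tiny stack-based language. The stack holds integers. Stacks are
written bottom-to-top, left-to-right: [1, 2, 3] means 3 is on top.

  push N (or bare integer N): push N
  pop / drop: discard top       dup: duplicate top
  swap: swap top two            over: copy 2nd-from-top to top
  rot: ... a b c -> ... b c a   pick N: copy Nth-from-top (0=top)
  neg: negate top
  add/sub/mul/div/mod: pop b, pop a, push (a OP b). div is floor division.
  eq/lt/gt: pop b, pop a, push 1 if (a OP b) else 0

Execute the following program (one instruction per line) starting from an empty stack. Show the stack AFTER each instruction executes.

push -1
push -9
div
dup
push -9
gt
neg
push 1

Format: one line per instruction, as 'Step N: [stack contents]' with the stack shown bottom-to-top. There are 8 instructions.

Step 1: [-1]
Step 2: [-1, -9]
Step 3: [0]
Step 4: [0, 0]
Step 5: [0, 0, -9]
Step 6: [0, 1]
Step 7: [0, -1]
Step 8: [0, -1, 1]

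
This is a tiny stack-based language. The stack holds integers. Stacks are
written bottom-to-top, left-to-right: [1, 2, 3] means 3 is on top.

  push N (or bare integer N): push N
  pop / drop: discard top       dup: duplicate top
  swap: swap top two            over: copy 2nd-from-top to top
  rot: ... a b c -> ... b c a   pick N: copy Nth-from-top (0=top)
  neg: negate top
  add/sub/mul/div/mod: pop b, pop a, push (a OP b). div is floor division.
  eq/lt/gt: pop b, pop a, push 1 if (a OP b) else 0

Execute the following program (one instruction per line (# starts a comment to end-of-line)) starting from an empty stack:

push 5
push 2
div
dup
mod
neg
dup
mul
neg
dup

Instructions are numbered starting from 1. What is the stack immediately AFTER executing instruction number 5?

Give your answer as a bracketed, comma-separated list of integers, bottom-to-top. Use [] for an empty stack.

Answer: [0]

Derivation:
Step 1 ('push 5'): [5]
Step 2 ('push 2'): [5, 2]
Step 3 ('div'): [2]
Step 4 ('dup'): [2, 2]
Step 5 ('mod'): [0]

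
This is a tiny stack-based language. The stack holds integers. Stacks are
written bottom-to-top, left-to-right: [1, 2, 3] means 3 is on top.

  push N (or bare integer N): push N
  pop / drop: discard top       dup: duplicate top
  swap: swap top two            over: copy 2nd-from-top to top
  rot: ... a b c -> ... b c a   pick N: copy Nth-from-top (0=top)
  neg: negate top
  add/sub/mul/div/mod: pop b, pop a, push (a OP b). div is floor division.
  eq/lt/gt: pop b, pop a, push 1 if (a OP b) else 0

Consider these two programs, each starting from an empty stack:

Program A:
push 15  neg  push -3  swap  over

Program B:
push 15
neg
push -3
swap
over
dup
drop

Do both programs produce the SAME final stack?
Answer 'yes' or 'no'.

Answer: yes

Derivation:
Program A trace:
  After 'push 15': [15]
  After 'neg': [-15]
  After 'push -3': [-15, -3]
  After 'swap': [-3, -15]
  After 'over': [-3, -15, -3]
Program A final stack: [-3, -15, -3]

Program B trace:
  After 'push 15': [15]
  After 'neg': [-15]
  After 'push -3': [-15, -3]
  After 'swap': [-3, -15]
  After 'over': [-3, -15, -3]
  After 'dup': [-3, -15, -3, -3]
  After 'drop': [-3, -15, -3]
Program B final stack: [-3, -15, -3]
Same: yes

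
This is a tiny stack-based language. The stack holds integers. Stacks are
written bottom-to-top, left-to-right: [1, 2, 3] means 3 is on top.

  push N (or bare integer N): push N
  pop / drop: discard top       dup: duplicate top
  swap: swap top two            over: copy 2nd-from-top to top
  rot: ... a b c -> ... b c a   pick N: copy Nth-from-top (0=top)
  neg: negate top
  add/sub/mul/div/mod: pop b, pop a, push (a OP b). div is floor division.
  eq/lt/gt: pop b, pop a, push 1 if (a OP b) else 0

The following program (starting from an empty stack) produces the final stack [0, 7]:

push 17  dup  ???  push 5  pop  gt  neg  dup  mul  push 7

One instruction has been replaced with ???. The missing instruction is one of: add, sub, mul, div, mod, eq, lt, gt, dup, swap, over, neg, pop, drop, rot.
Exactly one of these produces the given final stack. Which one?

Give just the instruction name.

Stack before ???: [17, 17]
Stack after ???:  [17, 17]
The instruction that transforms [17, 17] -> [17, 17] is: swap

Answer: swap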